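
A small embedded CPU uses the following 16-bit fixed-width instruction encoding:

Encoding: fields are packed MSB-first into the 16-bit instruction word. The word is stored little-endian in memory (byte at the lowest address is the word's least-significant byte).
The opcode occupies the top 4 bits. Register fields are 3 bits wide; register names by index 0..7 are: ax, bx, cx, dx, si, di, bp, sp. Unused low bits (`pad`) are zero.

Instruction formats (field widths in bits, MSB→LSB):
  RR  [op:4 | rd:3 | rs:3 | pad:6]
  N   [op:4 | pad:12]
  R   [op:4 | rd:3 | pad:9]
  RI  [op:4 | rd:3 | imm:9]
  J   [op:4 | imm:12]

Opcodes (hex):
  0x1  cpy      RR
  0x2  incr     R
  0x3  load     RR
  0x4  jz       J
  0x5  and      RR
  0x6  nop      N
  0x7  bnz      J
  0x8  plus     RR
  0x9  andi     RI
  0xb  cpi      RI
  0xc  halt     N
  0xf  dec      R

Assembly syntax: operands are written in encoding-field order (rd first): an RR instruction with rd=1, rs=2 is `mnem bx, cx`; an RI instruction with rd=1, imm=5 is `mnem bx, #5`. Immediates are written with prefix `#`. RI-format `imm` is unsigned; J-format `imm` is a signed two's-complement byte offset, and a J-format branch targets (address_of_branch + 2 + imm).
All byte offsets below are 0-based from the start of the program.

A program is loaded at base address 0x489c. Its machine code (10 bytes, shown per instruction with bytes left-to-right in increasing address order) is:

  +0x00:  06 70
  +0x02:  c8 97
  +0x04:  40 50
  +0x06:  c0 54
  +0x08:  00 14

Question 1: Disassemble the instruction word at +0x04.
and ax, bx

@+04  little-endian(40 50) = 0x5040
  top 4b → 0x5 → and [RR]
  [11:9] rd=0 = ax
  [8:6] rs=1 = bx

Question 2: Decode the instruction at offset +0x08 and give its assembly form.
cpy cx, ax

off 0x08: read 00 14 as little → 0x1400
  op=0x1400>>12=0x1 ⇒ cpy (RR)
  rd@[11:9]=0x2 ⇒ cx
  rs@[8:6]=0x0 ⇒ ax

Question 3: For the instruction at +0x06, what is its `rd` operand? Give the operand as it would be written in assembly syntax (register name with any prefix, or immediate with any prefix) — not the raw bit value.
off 0x06: read c0 54 as little → 0x54c0
  opcode bits[15:12]=0x5: and/RR
  [11:9] rd=2 = cx
  [8:6] rs=3 = dx

cx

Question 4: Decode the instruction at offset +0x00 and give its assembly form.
bnz #6

@+00  little-endian(06 70) = 0x7006
  top 4b → 0x7 → bnz [J]
  imm@[11:0]=0x6 ⇒ #6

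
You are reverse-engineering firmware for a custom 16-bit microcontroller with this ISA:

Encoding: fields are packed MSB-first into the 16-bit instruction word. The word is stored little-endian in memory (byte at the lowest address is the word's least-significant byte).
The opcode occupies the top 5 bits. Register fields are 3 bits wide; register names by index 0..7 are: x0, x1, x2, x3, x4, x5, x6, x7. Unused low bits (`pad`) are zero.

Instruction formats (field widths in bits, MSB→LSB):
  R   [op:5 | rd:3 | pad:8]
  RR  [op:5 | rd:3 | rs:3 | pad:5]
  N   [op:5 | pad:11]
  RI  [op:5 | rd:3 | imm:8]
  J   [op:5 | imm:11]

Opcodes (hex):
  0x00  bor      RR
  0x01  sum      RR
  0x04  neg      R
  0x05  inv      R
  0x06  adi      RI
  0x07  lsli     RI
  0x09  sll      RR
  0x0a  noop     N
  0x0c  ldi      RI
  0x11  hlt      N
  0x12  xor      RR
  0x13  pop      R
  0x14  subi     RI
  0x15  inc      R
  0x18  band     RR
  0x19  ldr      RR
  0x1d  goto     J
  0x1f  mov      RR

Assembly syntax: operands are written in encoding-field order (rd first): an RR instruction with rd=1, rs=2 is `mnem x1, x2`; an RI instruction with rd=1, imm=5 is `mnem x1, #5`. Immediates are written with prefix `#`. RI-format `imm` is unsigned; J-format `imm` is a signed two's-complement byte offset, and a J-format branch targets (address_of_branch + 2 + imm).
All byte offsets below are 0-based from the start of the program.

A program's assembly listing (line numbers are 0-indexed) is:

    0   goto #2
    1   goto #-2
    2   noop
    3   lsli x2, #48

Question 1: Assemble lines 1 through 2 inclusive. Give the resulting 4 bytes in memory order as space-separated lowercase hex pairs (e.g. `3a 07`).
line 1 (goto): pack op=0x1d:5|imm=-2:11 = 0xeffe; little→ fe ef
line 2 (noop): pack op=0xa:5|pad=0:11 = 0x5000; little→ 00 50

fe ef 00 50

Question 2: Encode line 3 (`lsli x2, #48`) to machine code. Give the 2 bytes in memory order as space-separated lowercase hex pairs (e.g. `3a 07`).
3. lsli fields op=0x7:5|rd=2:3|imm=48:8 → word 3a30h → 30 3a

30 3a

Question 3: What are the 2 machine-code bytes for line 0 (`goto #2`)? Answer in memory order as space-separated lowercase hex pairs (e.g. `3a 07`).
line 0 (goto): pack op=0x1d:5|imm=2:11 = 0xe802; little→ 02 e8

02 e8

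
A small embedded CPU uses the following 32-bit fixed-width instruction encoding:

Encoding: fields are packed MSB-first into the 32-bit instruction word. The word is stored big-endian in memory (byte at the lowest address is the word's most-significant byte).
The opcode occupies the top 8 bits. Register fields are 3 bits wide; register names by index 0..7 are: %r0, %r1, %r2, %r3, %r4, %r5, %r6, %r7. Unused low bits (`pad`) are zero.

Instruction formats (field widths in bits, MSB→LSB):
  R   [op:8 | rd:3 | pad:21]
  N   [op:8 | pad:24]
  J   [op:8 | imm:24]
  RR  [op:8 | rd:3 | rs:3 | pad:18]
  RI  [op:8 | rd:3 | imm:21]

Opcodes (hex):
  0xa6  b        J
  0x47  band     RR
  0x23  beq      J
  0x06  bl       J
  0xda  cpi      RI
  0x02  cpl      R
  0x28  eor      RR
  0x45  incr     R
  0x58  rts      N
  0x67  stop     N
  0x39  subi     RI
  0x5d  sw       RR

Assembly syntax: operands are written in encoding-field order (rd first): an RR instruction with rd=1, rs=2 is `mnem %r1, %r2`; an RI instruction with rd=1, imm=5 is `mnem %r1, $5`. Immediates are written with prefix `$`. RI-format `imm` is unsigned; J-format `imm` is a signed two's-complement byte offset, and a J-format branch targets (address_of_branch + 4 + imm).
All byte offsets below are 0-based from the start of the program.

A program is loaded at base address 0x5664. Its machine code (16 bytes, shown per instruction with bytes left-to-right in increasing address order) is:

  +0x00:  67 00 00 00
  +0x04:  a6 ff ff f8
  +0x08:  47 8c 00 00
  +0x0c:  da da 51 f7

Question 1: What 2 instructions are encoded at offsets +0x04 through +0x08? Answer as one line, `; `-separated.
b $-8; band %r4, %r3

+0x04: a6 ff ff f8 ⇒ word 0xa6fffff8 (big)
  op=0xa6fffff8>>24=0xa6 ⇒ b (J)
  [23:0] imm=16777208 (s24→-8) = $-8
+0x08: 47 8c 00 00 ⇒ word 0x478c0000 (big)
  op=0x478c0000>>24=0x47 ⇒ band (RR)
  [23:21] rd=4 = %r4
  [20:18] rs=3 = %r3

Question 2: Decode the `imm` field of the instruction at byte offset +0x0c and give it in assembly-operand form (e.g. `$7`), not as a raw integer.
$1724919

[0c] da da 51 f7 → 0xdada51f7
  op=0xdada51f7>>24=0xda ⇒ cpi (RI)
  [23:21] rd=6 = %r6
  [20:0] imm=1724919 = $1724919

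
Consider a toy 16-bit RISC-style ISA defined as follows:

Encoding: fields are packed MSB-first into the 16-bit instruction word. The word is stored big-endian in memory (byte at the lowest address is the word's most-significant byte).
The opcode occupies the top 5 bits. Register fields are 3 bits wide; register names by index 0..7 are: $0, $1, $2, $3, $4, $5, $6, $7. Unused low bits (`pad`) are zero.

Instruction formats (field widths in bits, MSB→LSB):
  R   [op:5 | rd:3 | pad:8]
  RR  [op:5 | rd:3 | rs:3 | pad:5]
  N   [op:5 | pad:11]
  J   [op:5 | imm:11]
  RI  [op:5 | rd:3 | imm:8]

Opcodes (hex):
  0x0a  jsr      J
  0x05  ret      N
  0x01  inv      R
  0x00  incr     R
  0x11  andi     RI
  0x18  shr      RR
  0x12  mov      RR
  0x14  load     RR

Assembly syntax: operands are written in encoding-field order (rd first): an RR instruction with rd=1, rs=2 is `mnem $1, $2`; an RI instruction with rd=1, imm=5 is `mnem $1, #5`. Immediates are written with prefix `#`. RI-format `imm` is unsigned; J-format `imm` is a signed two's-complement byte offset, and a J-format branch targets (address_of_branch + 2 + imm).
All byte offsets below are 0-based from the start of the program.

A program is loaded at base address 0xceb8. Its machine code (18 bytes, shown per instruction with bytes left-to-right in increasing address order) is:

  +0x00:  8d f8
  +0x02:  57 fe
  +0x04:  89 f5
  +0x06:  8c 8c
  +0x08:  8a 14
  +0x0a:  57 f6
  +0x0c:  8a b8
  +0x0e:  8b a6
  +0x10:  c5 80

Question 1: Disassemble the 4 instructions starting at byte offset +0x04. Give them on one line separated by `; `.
[04] 89 f5 → 0x89f5
  top 5b → 0x11 → andi [RI]
  rd@[10:8]=0x1 ⇒ $1
  imm@[7:0]=0xf5 ⇒ #245
[06] 8c 8c → 0x8c8c
  top 5b → 0x11 → andi [RI]
  rd@[10:8]=0x4 ⇒ $4
  imm@[7:0]=0x8c ⇒ #140
[08] 8a 14 → 0x8a14
  top 5b → 0x11 → andi [RI]
  rd@[10:8]=0x2 ⇒ $2
  imm@[7:0]=0x14 ⇒ #20
[0a] 57 f6 → 0x57f6
  top 5b → 0xa → jsr [J]
  imm@[10:0]=0x7f6 (s11→-10) ⇒ #-10

andi $1, #245; andi $4, #140; andi $2, #20; jsr #-10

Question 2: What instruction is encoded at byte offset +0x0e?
@+0e  big-endian(8b a6) = 0x8ba6
  op=0x8ba6>>11=0x11 ⇒ andi (RI)
  rd@[10:8]=0x3 ⇒ $3
  imm@[7:0]=0xa6 ⇒ #166

andi $3, #166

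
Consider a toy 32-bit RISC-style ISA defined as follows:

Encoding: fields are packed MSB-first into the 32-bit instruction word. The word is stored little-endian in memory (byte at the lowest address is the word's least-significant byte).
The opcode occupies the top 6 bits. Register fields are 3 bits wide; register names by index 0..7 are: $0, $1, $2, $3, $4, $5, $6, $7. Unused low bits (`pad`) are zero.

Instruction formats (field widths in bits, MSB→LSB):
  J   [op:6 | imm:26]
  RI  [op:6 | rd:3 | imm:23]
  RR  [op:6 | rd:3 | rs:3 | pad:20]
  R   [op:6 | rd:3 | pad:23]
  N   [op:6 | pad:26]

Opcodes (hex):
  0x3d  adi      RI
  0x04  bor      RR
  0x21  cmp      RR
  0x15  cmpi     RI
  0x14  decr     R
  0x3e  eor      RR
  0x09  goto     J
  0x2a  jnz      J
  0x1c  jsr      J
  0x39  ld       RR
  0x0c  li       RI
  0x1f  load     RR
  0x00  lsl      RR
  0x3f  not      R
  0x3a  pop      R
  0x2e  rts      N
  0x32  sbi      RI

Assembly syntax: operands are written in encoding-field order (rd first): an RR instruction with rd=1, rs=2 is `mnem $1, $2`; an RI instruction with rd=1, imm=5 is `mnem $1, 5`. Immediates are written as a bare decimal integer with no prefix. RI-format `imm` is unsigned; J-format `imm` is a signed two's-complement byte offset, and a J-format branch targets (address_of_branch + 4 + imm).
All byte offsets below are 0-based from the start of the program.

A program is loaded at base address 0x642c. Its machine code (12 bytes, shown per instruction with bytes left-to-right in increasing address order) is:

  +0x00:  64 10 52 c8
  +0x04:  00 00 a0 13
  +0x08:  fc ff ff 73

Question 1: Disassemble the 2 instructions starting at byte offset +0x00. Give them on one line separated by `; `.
+0x00: 64 10 52 c8 ⇒ word 0xc8521064 (little)
  op=0xc8521064>>26=0x32 ⇒ sbi (RI)
  [25:23] rd=0 = $0
  [22:0] imm=5378148 = 5378148
+0x04: 00 00 a0 13 ⇒ word 0x13a00000 (little)
  op=0x13a00000>>26=0x4 ⇒ bor (RR)
  [25:23] rd=7 = $7
  [22:20] rs=2 = $2

sbi $0, 5378148; bor $7, $2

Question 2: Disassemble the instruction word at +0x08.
off 0x08: read fc ff ff 73 as little → 0x73fffffc
  op=0x73fffffc>>26=0x1c ⇒ jsr (J)
  [25:0] imm=67108860 (s26→-4) = -4

jsr -4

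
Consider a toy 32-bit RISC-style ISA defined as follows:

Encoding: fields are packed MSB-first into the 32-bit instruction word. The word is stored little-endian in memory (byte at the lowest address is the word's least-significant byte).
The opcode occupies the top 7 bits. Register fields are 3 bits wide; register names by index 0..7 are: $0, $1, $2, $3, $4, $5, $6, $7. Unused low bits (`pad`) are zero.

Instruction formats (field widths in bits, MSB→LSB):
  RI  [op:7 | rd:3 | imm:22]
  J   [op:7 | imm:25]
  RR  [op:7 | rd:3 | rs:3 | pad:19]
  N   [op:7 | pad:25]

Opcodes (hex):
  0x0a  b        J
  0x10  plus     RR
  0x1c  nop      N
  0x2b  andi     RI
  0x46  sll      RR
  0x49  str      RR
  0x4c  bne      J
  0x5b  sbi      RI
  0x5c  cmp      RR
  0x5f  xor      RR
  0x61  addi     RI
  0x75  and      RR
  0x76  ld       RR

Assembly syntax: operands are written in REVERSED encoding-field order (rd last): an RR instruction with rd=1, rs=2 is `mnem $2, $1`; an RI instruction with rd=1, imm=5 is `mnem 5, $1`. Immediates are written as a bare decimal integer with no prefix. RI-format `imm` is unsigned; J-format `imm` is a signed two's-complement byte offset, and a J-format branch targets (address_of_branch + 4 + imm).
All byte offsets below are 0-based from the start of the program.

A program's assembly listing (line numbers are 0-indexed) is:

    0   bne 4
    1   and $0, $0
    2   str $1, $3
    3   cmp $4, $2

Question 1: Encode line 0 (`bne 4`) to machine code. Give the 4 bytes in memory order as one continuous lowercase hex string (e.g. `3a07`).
L0: bne op=0x4c:7|imm=4:25 ⇒ 0x98000004 ⇒ little 04 00 00 98

04000098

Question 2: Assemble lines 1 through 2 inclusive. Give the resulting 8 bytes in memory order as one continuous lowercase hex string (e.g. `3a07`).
1. and fields op=0x75:7|rd=0:3|rs=0:3|pad=0:19 → word ea000000h → 00 00 00 ea
2. str fields op=0x49:7|rd=3:3|rs=1:3|pad=0:19 → word 92c80000h → 00 00 c8 92

000000ea0000c892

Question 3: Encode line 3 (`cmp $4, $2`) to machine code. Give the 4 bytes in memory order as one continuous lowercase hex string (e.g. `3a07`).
3. cmp fields op=0x5c:7|rd=2:3|rs=4:3|pad=0:19 → word b8a00000h → 00 00 a0 b8

0000a0b8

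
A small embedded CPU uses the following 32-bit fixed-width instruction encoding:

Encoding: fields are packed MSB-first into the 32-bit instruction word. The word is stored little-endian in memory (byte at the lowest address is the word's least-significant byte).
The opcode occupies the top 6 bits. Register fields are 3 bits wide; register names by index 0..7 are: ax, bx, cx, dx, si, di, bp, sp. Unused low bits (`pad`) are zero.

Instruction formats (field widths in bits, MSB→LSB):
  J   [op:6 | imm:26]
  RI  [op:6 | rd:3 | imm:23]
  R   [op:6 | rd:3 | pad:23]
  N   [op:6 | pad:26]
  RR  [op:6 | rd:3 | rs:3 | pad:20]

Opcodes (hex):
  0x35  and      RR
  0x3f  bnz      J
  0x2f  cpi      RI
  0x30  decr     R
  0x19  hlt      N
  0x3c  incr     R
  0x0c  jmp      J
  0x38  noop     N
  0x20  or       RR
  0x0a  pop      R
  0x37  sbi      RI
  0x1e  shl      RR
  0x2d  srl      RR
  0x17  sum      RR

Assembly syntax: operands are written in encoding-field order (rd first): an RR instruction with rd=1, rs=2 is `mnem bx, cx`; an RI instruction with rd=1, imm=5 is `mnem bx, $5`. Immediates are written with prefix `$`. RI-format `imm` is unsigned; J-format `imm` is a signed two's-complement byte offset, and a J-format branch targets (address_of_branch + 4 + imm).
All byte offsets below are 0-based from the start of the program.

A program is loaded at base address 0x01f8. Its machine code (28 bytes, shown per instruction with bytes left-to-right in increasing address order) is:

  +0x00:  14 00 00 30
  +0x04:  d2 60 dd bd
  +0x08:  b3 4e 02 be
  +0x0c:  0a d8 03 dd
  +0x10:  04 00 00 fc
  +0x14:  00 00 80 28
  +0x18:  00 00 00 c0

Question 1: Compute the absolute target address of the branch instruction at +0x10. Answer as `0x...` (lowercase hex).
+0x10: 04 00 00 fc ⇒ word 0xfc000004 (little)
  opcode bits[31:26]=0x3f: bnz/J
  imm: (w>>0)&0x3ffffff=0x4 → $4
  target = base 0x01f8 + off 0x10 + 4 + imm 4 = 0x0210

0x0210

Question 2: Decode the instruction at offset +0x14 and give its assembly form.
off 0x14: read 00 00 80 28 as little → 0x28800000
  top 6b → 0xa → pop [R]
  [25:23] rd=1 = bx

pop bx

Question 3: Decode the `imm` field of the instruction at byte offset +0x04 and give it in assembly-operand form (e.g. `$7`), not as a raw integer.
$6119634

[04] d2 60 dd bd → 0xbddd60d2
  top 6b → 0x2f → cpi [RI]
  [25:23] rd=3 = dx
  [22:0] imm=6119634 = $6119634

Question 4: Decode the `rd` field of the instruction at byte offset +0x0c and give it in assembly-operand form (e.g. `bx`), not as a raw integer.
[0c] 0a d8 03 dd → 0xdd03d80a
  opcode bits[31:26]=0x37: sbi/RI
  [25:23] rd=2 = cx
  [22:0] imm=251914 = $251914

cx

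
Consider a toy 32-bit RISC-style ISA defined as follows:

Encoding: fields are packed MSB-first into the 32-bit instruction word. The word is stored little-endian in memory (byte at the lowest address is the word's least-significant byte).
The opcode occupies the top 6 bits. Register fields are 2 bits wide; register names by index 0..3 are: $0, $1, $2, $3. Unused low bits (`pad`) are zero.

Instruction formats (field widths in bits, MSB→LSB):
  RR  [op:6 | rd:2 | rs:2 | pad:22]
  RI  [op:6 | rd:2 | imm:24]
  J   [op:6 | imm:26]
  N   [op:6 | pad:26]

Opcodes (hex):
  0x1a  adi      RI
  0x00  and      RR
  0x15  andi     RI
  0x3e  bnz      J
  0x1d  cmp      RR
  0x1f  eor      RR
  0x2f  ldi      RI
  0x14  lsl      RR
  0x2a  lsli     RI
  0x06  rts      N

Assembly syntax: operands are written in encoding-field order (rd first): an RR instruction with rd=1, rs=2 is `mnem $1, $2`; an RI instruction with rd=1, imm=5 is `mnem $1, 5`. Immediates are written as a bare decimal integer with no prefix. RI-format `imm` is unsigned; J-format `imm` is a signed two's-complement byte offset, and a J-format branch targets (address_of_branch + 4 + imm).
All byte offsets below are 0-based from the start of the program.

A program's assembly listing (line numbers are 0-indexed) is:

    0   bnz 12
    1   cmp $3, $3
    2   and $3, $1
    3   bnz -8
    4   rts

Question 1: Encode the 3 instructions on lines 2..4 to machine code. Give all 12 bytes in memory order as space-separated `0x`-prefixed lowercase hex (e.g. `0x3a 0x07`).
line 2 (and): pack op=0x0:6|rd=3:2|rs=1:2|pad=0:22 = 0x03400000; little→ 00 00 40 03
line 3 (bnz): pack op=0x3e:6|imm=-8:26 = 0xfbfffff8; little→ f8 ff ff fb
line 4 (rts): pack op=0x6:6|pad=0:26 = 0x18000000; little→ 00 00 00 18

0x00 0x00 0x40 0x03 0xf8 0xff 0xff 0xfb 0x00 0x00 0x00 0x18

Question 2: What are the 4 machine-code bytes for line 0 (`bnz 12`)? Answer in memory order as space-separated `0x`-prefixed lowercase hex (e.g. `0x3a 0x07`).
0x0c 0x00 0x00 0xf8

0. bnz fields op=0x3e:6|imm=12:26 → word f800000ch → 0c 00 00 f8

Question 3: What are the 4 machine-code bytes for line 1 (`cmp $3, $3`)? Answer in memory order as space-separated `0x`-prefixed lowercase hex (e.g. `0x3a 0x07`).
0x00 0x00 0xc0 0x77

line 1 (cmp): pack op=0x1d:6|rd=3:2|rs=3:2|pad=0:22 = 0x77c00000; little→ 00 00 c0 77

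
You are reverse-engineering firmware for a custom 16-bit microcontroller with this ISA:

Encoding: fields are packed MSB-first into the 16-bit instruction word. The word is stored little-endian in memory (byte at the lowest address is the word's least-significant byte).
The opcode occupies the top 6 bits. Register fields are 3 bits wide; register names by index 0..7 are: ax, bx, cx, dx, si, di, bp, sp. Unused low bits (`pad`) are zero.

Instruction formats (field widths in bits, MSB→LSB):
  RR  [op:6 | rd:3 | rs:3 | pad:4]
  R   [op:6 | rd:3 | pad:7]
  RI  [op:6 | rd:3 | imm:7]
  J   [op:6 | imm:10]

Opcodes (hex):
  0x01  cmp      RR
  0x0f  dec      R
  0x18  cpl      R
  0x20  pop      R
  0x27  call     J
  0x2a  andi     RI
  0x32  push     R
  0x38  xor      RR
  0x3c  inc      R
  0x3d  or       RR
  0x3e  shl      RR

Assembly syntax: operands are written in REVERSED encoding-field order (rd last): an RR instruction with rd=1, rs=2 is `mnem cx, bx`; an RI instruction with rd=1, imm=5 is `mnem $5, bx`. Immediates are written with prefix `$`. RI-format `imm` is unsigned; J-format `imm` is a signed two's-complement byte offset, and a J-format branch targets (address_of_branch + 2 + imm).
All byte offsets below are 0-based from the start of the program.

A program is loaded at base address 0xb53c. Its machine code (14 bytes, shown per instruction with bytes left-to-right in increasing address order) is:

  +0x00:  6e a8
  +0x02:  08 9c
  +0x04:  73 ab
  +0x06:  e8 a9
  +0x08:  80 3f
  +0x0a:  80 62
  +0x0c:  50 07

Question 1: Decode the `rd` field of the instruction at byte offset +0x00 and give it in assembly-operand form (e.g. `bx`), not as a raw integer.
ax

@+00  little-endian(6e a8) = 0xa86e
  top 6b → 0x2a → andi [RI]
  rd: (w>>7)&0x7=0x0 → ax
  imm: (w>>0)&0x7f=0x6e → $110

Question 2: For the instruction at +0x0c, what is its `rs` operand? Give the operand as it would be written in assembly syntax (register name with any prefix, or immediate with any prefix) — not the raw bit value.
di

@+0c  little-endian(50 07) = 0x0750
  op=0x0750>>10=0x1 ⇒ cmp (RR)
  [9:7] rd=6 = bp
  [6:4] rs=5 = di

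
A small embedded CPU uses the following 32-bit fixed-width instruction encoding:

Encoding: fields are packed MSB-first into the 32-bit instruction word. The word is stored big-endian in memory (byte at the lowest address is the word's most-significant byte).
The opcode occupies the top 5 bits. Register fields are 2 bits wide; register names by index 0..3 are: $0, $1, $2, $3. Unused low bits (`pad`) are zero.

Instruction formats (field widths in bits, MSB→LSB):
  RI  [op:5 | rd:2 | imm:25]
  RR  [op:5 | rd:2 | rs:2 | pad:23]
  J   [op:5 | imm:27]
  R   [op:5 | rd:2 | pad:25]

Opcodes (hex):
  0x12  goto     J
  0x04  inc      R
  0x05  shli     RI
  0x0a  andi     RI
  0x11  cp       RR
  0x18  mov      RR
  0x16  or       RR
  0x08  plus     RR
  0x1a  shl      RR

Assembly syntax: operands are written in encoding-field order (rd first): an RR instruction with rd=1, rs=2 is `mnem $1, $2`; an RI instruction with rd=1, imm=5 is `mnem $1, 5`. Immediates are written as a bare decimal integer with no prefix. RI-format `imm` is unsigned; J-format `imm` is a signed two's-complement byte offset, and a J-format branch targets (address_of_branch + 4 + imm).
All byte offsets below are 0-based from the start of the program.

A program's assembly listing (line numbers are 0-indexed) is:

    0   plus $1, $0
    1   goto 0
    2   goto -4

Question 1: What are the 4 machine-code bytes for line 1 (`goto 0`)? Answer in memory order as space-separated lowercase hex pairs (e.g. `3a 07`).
1. goto fields op=0x12:5|imm=0:27 → word 90000000h → 90 00 00 00

90 00 00 00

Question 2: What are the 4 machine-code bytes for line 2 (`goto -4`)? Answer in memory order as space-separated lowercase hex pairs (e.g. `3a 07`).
97 ff ff fc

L2: goto op=0x12:5|imm=-4:27 ⇒ 0x97fffffc ⇒ big 97 ff ff fc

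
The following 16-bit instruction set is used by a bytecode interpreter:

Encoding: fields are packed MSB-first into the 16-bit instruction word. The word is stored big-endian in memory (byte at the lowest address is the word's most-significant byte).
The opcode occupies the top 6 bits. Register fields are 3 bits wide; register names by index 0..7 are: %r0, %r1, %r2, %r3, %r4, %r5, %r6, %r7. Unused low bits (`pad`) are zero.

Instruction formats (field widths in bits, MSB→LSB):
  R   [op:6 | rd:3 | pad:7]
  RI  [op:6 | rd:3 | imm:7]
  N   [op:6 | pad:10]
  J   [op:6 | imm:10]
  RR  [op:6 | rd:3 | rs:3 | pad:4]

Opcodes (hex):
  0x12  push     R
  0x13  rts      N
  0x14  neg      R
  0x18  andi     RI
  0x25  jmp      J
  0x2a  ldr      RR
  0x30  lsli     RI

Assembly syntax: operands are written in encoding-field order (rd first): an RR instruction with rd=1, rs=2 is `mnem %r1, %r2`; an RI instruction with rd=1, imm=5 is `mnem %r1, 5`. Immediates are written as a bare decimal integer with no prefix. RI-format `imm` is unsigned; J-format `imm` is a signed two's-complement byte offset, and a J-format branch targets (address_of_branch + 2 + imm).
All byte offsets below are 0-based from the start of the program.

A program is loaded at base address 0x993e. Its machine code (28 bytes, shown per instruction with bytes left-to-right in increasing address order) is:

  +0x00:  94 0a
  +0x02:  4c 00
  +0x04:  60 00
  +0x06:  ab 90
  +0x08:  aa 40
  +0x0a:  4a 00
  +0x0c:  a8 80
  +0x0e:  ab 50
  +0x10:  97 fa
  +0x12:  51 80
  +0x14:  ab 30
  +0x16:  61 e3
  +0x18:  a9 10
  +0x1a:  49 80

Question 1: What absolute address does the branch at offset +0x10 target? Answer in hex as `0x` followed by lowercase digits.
0x994a

@+10  big-endian(97 fa) = 0x97fa
  opcode bits[15:10]=0x25: jmp/J
  [9:0] imm=1018 (s10→-6) = -6
  target = base 0x993e + off 0x10 + 2 + imm -6 = 0x994a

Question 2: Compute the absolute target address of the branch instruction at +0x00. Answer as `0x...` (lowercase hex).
[00] 94 0a → 0x940a
  opcode bits[15:10]=0x25: jmp/J
  imm@[9:0]=0xa ⇒ 10
  target = base 0x993e + off 0x00 + 2 + imm 10 = 0x994a

0x994a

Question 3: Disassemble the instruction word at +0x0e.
ldr %r6, %r5

off 0x0e: read ab 50 as big → 0xab50
  op=0xab50>>10=0x2a ⇒ ldr (RR)
  rd: (w>>7)&0x7=0x6 → %r6
  rs: (w>>4)&0x7=0x5 → %r5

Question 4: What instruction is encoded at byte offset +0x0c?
off 0x0c: read a8 80 as big → 0xa880
  op=0xa880>>10=0x2a ⇒ ldr (RR)
  rd: (w>>7)&0x7=0x1 → %r1
  rs: (w>>4)&0x7=0x0 → %r0

ldr %r1, %r0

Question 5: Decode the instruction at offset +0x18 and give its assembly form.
ldr %r2, %r1

+0x18: a9 10 ⇒ word 0xa910 (big)
  op=0xa910>>10=0x2a ⇒ ldr (RR)
  rd: (w>>7)&0x7=0x2 → %r2
  rs: (w>>4)&0x7=0x1 → %r1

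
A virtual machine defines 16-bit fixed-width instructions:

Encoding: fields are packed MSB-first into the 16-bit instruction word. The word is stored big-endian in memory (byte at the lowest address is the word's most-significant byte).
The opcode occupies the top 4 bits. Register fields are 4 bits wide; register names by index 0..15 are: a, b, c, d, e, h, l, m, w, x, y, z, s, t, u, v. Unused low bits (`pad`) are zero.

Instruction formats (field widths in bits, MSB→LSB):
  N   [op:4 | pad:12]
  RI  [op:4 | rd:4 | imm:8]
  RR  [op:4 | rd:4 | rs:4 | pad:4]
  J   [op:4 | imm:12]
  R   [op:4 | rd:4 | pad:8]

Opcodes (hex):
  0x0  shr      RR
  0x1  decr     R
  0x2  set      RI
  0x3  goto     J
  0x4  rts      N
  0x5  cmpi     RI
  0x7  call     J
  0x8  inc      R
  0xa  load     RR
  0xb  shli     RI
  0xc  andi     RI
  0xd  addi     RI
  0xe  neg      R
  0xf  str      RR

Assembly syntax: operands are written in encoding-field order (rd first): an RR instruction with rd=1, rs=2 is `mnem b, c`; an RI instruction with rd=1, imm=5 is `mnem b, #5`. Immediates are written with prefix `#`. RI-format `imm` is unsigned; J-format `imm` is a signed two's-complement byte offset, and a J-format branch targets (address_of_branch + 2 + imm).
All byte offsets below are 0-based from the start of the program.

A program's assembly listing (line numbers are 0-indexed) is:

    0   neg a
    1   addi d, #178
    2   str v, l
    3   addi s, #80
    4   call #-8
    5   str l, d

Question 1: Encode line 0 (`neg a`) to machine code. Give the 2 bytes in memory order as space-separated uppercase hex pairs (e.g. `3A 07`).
0. neg fields op=0xe:4|rd=0:4|pad=0:8 → word e000h → e0 00

E0 00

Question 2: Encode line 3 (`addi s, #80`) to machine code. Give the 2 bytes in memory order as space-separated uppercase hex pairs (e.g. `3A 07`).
DC 50

line 3 (addi): pack op=0xd:4|rd=12:4|imm=80:8 = 0xdc50; big→ dc 50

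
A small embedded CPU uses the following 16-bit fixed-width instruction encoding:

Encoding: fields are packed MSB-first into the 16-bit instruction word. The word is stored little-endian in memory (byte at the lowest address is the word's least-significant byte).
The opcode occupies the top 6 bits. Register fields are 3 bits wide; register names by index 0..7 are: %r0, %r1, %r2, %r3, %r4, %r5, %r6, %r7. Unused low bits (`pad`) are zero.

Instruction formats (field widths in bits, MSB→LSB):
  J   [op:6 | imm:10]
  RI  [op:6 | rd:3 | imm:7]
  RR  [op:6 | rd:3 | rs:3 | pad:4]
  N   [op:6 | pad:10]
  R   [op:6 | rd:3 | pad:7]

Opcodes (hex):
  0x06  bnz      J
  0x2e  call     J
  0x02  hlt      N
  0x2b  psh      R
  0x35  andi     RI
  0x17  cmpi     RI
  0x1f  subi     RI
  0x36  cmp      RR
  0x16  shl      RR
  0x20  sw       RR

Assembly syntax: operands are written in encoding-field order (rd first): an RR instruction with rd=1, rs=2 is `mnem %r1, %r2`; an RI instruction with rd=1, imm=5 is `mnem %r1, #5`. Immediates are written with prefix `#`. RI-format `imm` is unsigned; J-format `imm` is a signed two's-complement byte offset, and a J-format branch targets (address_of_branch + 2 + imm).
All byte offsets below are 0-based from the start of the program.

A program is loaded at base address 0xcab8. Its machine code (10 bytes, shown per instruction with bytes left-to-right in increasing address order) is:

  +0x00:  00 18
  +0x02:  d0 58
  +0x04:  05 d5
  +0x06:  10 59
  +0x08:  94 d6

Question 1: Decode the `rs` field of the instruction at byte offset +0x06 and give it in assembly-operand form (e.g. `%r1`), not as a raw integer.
+0x06: 10 59 ⇒ word 0x5910 (little)
  top 6b → 0x16 → shl [RR]
  rd: (w>>7)&0x7=0x2 → %r2
  rs: (w>>4)&0x7=0x1 → %r1

%r1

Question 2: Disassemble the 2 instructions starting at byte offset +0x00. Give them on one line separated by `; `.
+0x00: 00 18 ⇒ word 0x1800 (little)
  opcode bits[15:10]=0x6: bnz/J
  [9:0] imm=0 = #0
+0x02: d0 58 ⇒ word 0x58d0 (little)
  opcode bits[15:10]=0x16: shl/RR
  [9:7] rd=1 = %r1
  [6:4] rs=5 = %r5

bnz #0; shl %r1, %r5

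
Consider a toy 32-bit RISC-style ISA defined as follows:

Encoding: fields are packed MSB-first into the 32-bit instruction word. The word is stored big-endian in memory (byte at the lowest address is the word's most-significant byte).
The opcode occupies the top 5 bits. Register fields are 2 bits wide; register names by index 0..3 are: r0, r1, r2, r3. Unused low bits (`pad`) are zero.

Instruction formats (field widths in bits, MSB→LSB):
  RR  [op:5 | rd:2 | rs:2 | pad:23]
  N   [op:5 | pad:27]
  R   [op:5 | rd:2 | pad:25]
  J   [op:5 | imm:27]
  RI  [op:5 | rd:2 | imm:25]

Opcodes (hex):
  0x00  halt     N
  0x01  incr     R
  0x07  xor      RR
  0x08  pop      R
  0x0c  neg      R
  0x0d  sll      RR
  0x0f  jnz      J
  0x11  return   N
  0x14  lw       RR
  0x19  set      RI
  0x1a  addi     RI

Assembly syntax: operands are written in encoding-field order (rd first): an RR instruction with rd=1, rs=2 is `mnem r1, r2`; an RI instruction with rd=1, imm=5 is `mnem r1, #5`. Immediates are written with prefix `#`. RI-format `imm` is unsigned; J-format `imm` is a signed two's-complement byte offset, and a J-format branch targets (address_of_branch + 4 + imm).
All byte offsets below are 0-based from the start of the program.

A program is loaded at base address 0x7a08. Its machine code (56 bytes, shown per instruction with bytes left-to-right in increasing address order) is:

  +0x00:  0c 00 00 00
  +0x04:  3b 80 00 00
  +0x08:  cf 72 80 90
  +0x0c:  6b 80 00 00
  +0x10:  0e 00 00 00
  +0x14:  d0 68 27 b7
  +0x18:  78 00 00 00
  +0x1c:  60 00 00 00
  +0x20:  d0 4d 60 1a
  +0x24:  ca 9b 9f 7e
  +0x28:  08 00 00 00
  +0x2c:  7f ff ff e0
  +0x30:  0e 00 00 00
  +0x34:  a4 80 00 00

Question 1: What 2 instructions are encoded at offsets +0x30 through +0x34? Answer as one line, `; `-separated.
[30] 0e 00 00 00 → 0x0e000000
  op=0x0e000000>>27=0x1 ⇒ incr (R)
  [26:25] rd=3 = r3
[34] a4 80 00 00 → 0xa4800000
  op=0xa4800000>>27=0x14 ⇒ lw (RR)
  [26:25] rd=2 = r2
  [24:23] rs=1 = r1

incr r3; lw r2, r1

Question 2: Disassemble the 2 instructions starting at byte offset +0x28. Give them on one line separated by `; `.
@+28  big-endian(08 00 00 00) = 0x08000000
  top 5b → 0x1 → incr [R]
  rd@[26:25]=0x0 ⇒ r0
@+2c  big-endian(7f ff ff e0) = 0x7fffffe0
  top 5b → 0xf → jnz [J]
  imm@[26:0]=0x7ffffe0 (s27→-32) ⇒ #-32

incr r0; jnz #-32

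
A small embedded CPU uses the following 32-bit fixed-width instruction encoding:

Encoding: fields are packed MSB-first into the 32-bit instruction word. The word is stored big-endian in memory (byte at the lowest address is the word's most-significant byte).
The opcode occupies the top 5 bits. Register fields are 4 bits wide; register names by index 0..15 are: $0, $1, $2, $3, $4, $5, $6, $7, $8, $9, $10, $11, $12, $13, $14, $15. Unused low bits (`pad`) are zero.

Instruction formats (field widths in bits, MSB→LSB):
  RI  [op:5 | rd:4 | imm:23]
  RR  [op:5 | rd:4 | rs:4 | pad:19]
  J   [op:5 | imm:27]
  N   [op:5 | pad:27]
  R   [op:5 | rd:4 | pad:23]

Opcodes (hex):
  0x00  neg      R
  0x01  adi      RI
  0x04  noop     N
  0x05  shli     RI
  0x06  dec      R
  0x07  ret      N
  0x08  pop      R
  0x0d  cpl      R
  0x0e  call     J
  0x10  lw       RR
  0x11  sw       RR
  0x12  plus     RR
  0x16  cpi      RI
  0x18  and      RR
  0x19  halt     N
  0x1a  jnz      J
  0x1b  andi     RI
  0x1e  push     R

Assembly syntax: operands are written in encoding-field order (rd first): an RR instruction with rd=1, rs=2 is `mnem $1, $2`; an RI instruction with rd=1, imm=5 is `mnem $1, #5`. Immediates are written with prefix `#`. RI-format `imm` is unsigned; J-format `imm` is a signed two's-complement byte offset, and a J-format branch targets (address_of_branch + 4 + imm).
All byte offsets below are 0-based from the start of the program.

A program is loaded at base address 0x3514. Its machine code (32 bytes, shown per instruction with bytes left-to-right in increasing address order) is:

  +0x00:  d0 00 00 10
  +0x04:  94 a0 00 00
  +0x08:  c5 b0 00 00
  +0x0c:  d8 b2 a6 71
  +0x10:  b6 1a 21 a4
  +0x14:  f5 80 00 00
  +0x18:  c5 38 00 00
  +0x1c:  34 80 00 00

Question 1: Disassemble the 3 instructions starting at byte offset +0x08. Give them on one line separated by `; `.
+0x08: c5 b0 00 00 ⇒ word 0xc5b00000 (big)
  top 5b → 0x18 → and [RR]
  [26:23] rd=11 = $11
  [22:19] rs=6 = $6
+0x0c: d8 b2 a6 71 ⇒ word 0xd8b2a671 (big)
  top 5b → 0x1b → andi [RI]
  [26:23] rd=1 = $1
  [22:0] imm=3319409 = #3319409
+0x10: b6 1a 21 a4 ⇒ word 0xb61a21a4 (big)
  top 5b → 0x16 → cpi [RI]
  [26:23] rd=12 = $12
  [22:0] imm=1712548 = #1712548

and $11, $6; andi $1, #3319409; cpi $12, #1712548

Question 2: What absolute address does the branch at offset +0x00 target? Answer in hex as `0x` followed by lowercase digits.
0x3528

[00] d0 00 00 10 → 0xd0000010
  op=0xd0000010>>27=0x1a ⇒ jnz (J)
  imm: (w>>0)&0x7ffffff=0x10 → #16
  target = base 0x3514 + off 0x00 + 4 + imm 16 = 0x3528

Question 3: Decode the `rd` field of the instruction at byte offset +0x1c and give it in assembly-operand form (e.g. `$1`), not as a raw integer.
+0x1c: 34 80 00 00 ⇒ word 0x34800000 (big)
  opcode bits[31:27]=0x6: dec/R
  [26:23] rd=9 = $9

$9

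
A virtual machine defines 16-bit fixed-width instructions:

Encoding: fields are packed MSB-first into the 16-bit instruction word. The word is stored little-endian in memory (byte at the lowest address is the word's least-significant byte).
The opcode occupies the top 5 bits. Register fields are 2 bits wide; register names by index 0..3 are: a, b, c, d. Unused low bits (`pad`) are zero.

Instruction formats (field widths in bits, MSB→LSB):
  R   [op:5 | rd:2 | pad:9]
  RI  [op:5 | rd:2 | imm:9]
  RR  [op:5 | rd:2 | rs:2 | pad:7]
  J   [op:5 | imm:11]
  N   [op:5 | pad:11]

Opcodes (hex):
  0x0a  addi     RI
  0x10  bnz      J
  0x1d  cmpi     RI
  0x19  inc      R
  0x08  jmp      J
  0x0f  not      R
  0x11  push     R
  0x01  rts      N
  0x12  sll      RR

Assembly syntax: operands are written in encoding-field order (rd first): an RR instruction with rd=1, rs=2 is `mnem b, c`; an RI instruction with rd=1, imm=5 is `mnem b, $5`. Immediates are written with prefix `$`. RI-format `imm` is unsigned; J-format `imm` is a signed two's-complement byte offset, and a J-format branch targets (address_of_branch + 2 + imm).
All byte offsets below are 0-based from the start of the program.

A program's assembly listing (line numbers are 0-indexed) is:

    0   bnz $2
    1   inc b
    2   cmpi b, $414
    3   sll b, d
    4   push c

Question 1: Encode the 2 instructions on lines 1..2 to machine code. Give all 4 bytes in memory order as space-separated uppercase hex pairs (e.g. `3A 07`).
1. inc fields op=0x19:5|rd=1:2|pad=0:9 → word ca00h → 00 ca
2. cmpi fields op=0x1d:5|rd=1:2|imm=414:9 → word eb9eh → 9e eb

00 CA 9E EB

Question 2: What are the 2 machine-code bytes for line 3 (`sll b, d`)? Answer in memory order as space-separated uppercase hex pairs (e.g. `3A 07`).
line 3 (sll): pack op=0x12:5|rd=1:2|rs=3:2|pad=0:7 = 0x9380; little→ 80 93

80 93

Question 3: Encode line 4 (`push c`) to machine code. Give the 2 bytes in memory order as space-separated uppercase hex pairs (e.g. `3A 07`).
00 8C

L4: push op=0x11:5|rd=2:2|pad=0:9 ⇒ 0x8c00 ⇒ little 00 8c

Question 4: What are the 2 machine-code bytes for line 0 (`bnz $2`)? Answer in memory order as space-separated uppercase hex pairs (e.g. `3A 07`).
02 80

0. bnz fields op=0x10:5|imm=2:11 → word 8002h → 02 80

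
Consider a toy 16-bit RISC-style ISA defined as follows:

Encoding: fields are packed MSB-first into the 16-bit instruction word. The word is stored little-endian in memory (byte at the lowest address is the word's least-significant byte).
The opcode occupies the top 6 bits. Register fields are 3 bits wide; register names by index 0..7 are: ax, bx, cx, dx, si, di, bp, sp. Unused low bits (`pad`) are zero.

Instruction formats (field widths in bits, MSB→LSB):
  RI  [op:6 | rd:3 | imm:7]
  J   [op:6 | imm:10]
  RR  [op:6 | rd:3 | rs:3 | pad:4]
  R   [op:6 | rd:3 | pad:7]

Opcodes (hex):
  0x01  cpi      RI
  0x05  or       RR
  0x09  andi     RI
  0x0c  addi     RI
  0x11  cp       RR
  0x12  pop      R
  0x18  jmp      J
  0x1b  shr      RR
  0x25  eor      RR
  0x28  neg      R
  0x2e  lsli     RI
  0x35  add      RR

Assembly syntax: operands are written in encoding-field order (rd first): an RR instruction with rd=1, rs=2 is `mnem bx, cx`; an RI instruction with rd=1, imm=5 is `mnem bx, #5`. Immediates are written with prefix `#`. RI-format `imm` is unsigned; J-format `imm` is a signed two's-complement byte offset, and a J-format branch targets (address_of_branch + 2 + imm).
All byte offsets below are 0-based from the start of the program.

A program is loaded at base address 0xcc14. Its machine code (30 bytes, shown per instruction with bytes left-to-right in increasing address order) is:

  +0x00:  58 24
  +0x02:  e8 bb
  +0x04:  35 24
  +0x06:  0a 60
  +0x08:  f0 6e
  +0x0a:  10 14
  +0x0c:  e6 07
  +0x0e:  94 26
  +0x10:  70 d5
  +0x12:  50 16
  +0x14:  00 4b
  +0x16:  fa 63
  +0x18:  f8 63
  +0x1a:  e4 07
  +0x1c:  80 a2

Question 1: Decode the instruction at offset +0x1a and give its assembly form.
cpi sp, #100

@+1a  little-endian(e4 07) = 0x07e4
  top 6b → 0x1 → cpi [RI]
  [9:7] rd=7 = sp
  [6:0] imm=100 = #100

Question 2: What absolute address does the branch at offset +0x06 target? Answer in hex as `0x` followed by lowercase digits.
0xcc26

+0x06: 0a 60 ⇒ word 0x600a (little)
  opcode bits[15:10]=0x18: jmp/J
  imm@[9:0]=0xa ⇒ #10
  target = base 0xcc14 + off 0x06 + 2 + imm 10 = 0xcc26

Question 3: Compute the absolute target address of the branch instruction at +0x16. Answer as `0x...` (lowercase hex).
0xcc26

@+16  little-endian(fa 63) = 0x63fa
  op=0x63fa>>10=0x18 ⇒ jmp (J)
  [9:0] imm=1018 (s10→-6) = #-6
  target = base 0xcc14 + off 0x16 + 2 + imm -6 = 0xcc26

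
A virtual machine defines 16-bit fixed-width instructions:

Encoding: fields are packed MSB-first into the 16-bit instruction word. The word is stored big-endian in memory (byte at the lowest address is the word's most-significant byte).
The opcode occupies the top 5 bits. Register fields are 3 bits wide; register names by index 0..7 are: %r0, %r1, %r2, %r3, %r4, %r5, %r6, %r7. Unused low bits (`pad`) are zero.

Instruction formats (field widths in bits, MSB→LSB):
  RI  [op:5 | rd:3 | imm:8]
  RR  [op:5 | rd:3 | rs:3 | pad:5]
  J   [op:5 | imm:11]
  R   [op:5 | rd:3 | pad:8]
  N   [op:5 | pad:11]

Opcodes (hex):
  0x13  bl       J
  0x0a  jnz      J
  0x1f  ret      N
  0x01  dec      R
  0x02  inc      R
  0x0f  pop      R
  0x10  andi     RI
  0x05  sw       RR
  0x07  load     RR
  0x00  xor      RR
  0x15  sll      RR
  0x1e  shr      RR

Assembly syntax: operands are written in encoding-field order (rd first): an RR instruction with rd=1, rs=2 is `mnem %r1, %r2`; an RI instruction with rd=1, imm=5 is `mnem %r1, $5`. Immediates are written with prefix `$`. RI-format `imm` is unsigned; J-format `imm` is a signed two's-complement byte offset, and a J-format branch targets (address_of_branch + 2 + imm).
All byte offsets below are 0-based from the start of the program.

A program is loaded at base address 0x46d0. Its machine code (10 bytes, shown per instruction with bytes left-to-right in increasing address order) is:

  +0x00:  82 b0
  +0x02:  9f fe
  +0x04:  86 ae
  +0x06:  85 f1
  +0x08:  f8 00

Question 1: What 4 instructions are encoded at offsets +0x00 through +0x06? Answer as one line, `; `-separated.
andi %r2, $176; bl $-2; andi %r6, $174; andi %r5, $241

[00] 82 b0 → 0x82b0
  opcode bits[15:11]=0x10: andi/RI
  rd: (w>>8)&0x7=0x2 → %r2
  imm: (w>>0)&0xff=0xb0 → $176
[02] 9f fe → 0x9ffe
  opcode bits[15:11]=0x13: bl/J
  imm: (w>>0)&0x7ff=0x7fe (s11→-2) → $-2
[04] 86 ae → 0x86ae
  opcode bits[15:11]=0x10: andi/RI
  rd: (w>>8)&0x7=0x6 → %r6
  imm: (w>>0)&0xff=0xae → $174
[06] 85 f1 → 0x85f1
  opcode bits[15:11]=0x10: andi/RI
  rd: (w>>8)&0x7=0x5 → %r5
  imm: (w>>0)&0xff=0xf1 → $241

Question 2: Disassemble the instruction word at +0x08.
off 0x08: read f8 00 as big → 0xf800
  opcode bits[15:11]=0x1f: ret/N

ret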